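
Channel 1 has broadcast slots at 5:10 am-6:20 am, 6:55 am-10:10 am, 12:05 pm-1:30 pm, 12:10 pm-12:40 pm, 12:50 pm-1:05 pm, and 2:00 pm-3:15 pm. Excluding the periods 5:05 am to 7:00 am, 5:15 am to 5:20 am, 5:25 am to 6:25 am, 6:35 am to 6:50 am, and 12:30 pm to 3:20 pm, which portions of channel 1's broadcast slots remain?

First set merges to 5:10 am–6:20 am, 6:55 am–10:10 am, 12:05 pm–1:30 pm, 2:00 pm–3:15 pm.
Second set merges to 5:05 am–7:00 am, 12:30 pm–3:20 pm.
5:10 am–6:20 am lies entirely inside B → drops out.
6:55 am–10:10 am with B removed leaves 7:00 am–10:10 am.
12:05 pm–1:30 pm with B removed leaves 12:05 pm–12:30 pm.
2:00 pm–3:15 pm lies entirely inside B → drops out.

7:00 am–10:10 am, 12:05 pm–12:30 pm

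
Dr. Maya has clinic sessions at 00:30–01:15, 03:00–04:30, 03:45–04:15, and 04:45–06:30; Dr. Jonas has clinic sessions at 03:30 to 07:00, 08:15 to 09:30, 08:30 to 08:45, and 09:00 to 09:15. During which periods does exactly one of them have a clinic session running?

00:30–01:15, 03:00–03:30, 04:30–04:45, 06:30–07:00, 08:15–09:30

Merge the first list: 00:30–01:15, 03:00–04:30, 04:45–06:30.
Merge the second list: 03:30–07:00, 08:15–09:30.
Only in the first: 00:30–01:15, 03:00–03:30.
Only in the second: 04:30–04:45, 06:30–07:00, 08:15–09:30.
Together these are the periods covered by exactly one.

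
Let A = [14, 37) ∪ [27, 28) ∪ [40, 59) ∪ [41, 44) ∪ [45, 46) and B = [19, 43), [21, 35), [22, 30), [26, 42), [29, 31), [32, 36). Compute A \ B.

[14, 19) ∪ [43, 59)

Merge the first list: [14, 37), [40, 59).
Merge the second list: [19, 43).
[14, 37) minus B → [14, 19).
[40, 59) minus B → [43, 59).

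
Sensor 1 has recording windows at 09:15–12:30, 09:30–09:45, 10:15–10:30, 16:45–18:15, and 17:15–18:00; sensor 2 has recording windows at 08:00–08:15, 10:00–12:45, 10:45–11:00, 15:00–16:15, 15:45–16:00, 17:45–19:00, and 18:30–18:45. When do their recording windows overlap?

First set merges to 09:15–12:30, 16:45–18:15.
Second set merges to 08:00–08:15, 10:00–12:45, 15:00–16:15, 17:45–19:00.
09:15–12:30 meets the second set on 10:00–12:30.
16:45–18:15 meets the second set on 17:45–18:15.

10:00–12:30, 17:45–18:15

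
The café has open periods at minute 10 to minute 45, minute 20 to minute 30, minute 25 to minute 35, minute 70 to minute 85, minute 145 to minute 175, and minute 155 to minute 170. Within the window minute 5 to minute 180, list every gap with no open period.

minute 5 to minute 10, minute 45 to minute 70, minute 85 to minute 145, minute 175 to minute 180

Covered (merged): minute 10 to minute 45, minute 70 to minute 85, minute 145 to minute 175.
Gaps within minute 5 to minute 180: minute 5 to minute 10, minute 45 to minute 70, minute 85 to minute 145, minute 175 to minute 180.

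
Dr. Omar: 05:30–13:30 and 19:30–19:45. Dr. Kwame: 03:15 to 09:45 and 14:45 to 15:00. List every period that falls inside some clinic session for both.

05:30-09:45

05:30-13:30 ∩ B → 05:30-09:45.
19:30-19:45 meets no B interval.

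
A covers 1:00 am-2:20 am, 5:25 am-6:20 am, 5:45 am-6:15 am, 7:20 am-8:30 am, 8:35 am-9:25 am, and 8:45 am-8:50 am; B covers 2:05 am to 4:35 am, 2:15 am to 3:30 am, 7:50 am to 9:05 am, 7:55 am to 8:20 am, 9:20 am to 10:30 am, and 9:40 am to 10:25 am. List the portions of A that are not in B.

First set merges to 1:00 am–2:20 am, 5:25 am–6:20 am, 7:20 am–8:30 am, 8:35 am–9:25 am.
Second set merges to 2:05 am–4:35 am, 7:50 am–9:05 am, 9:20 am–10:30 am.
1:00 am–2:20 am minus B → 1:00 am–2:05 am.
5:25 am–6:20 am: no B overlap → unchanged.
7:20 am–8:30 am minus B → 7:20 am–7:50 am.
8:35 am–9:25 am minus B → 9:05 am–9:20 am.

1:00 am–2:05 am, 5:25 am–6:20 am, 7:20 am–7:50 am, 9:05 am–9:20 am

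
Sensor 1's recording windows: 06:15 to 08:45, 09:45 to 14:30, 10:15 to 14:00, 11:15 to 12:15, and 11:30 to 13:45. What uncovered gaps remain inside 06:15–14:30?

The merged coverage is 06:15–08:45, 09:45–14:30.
Uncovered inside 06:15–14:30: 08:45–09:45.

08:45–09:45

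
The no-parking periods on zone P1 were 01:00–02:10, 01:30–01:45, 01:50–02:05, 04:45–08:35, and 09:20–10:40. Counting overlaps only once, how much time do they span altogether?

Merged: 01:00–02:10, 04:45–08:35, 09:20–10:40.
Lengths: 1 h 10 min + 3 h 50 min + 1 h 20 min = 6 h 20 min.

6 h 20 min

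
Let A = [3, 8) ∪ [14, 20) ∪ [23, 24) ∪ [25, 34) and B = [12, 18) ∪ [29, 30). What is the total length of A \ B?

A \ B = [3, 8), [18, 20), [23, 24), [25, 29), [30, 34).
Total: 5 + 2 + 1 + 4 + 4 = 16.

16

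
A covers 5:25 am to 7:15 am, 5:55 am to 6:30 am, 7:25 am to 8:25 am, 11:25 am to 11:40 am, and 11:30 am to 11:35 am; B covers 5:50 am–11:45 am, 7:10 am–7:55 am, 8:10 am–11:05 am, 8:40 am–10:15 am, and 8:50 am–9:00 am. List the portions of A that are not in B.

A, merged: 5:25 am–7:15 am, 7:25 am–8:25 am, 11:25 am–11:40 am.
B, merged: 5:50 am–11:45 am.
5:25 am–7:15 am with B removed leaves 5:25 am–5:50 am.
7:25 am–8:25 am lies entirely inside B → drops out.
11:25 am–11:40 am lies entirely inside B → drops out.

5:25 am–5:50 am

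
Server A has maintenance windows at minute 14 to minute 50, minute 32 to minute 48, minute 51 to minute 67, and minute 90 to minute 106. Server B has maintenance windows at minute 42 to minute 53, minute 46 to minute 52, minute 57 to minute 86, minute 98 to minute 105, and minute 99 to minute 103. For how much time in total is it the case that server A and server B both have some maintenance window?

A, merged: minute 14 to minute 50, minute 51 to minute 67, minute 90 to minute 106.
B, merged: minute 42 to minute 53, minute 57 to minute 86, minute 98 to minute 105.
A ∩ B = minute 42 to minute 50, minute 51 to minute 53, minute 57 to minute 67, minute 98 to minute 105.
Total: 8 minutes + 2 minutes + 10 minutes + 7 minutes = 27 minutes.

27 minutes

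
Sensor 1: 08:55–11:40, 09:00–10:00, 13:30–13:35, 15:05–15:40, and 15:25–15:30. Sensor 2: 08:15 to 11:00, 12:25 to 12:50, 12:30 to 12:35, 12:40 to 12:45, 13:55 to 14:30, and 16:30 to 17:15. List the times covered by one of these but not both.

08:15-08:55, 11:00-11:40, 12:25-12:50, 13:30-13:35, 13:55-14:30, 15:05-15:40, 16:30-17:15

Merge the first list: 08:55-11:40, 13:30-13:35, 15:05-15:40.
Merge the second list: 08:15-11:00, 12:25-12:50, 13:55-14:30, 16:30-17:15.
Only in the first: 11:00-11:40, 13:30-13:35, 15:05-15:40.
Only in the second: 08:15-08:55, 12:25-12:50, 13:55-14:30, 16:30-17:15.
Together these are the periods covered by exactly one.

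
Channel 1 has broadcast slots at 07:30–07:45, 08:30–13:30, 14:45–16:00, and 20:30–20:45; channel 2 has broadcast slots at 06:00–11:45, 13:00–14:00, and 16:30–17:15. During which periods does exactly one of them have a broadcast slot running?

A \ B = 11:45-13:00, 14:45-16:00, 20:30-20:45.
B \ A = 06:00-07:30, 07:45-08:30, 13:30-14:00, 16:30-17:15.
Union of the two gives the symmetric difference.

06:00-07:30, 07:45-08:30, 11:45-13:00, 13:30-14:00, 14:45-16:00, 16:30-17:15, 20:30-20:45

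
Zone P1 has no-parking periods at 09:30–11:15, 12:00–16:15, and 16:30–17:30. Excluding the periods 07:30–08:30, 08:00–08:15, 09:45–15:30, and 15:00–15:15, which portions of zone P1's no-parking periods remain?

B, merged: 07:30–08:30, 09:45–15:30.
09:30–11:15 \ B = 09:30–09:45.
12:00–16:15 \ B = 15:30–16:15.
16:30–17:30: nothing removed.

09:30–09:45, 15:30–16:15, 16:30–17:30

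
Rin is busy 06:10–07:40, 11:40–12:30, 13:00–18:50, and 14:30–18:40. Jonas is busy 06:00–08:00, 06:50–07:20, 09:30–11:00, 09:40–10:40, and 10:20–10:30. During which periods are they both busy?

A, merged: 06:10–07:40, 11:40–12:30, 13:00–18:50.
B, merged: 06:00–08:00, 09:30–11:00.
06:10–07:40 overlaps B on 06:10–07:40.
11:40–12:30 falls entirely outside B.
13:00–18:50 falls entirely outside B.

06:10–07:40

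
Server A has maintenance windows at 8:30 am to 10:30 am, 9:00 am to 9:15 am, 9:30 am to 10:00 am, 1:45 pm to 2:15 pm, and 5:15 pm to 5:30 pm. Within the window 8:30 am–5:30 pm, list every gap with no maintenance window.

After merging, the occupied span is 8:30 am–10:30 am, 1:45 pm–2:15 pm, 5:15 pm–5:30 pm.
Gaps within 8:30 am–5:30 pm: 10:30 am–1:45 pm, 2:15 pm–5:15 pm.

10:30 am–1:45 pm, 2:15 pm–5:15 pm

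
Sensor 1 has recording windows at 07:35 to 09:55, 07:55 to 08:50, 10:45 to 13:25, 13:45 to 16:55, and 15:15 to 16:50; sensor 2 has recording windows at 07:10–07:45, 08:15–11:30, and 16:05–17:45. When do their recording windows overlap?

07:35–07:45, 08:15–09:55, 10:45–11:30, 16:05–16:55

A, merged: 07:35–09:55, 10:45–13:25, 13:45–16:55.
07:35–09:55 overlaps B on 07:35–07:45, 08:15–09:55.
10:45–13:25 overlaps B on 10:45–11:30.
13:45–16:55 overlaps B on 16:05–16:55.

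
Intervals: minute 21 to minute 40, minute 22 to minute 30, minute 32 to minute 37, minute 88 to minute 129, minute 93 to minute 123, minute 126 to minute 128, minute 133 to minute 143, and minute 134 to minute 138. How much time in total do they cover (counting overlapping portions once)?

70 minutes

Merged: minute 21 to minute 40, minute 88 to minute 129, minute 133 to minute 143.
Lengths: 19 minutes + 41 minutes + 10 minutes = 70 minutes.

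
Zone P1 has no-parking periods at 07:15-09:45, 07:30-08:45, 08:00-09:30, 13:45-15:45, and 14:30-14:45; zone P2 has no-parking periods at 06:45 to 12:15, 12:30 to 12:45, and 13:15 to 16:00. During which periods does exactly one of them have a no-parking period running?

Merge the first list: 07:15-09:45, 13:45-15:45.
A but not B: none.
B but not A: 06:45-07:15, 09:45-12:15, 12:30-12:45, 13:15-13:45, 15:45-16:00.
Combining gives A △ B.

06:45-07:15, 09:45-12:15, 12:30-12:45, 13:15-13:45, 15:45-16:00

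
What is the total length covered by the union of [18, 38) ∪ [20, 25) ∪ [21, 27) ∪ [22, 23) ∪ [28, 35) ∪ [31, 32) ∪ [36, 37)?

20

Merged: [18, 38).
Length: 20.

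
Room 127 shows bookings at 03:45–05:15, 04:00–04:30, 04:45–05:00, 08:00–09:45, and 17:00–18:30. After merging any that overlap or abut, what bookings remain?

04:00–04:30 overlaps/touches 03:45–05:15 → extend to 03:45–05:15.
04:45–05:00 overlaps/touches 03:45–05:15 → extend to 03:45–05:15.
08:00–09:45 is disjoint → start new block.
17:00–18:30 is disjoint → start new block.

03:45–05:15, 08:00–09:45, 17:00–18:30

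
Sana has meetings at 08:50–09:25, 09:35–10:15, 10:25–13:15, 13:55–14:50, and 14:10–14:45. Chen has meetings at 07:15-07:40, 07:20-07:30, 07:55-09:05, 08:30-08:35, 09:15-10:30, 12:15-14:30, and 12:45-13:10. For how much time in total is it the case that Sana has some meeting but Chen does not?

2 h 15 min

A, merged: 08:50–09:25, 09:35–10:15, 10:25–13:15, 13:55–14:50.
B, merged: 07:15–07:40, 07:55–09:05, 09:15–10:30, 12:15–14:30.
A \ B = 09:05–09:15, 10:30–12:15, 14:30–14:50.
Total: 10 min + 1 h 45 min + 20 min = 2 h 15 min.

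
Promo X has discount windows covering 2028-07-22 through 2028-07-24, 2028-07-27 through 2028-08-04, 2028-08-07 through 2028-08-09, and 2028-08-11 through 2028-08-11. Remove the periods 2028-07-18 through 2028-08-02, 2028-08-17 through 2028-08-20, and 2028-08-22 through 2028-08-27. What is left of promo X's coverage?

2028-08-03 through 2028-08-04, 2028-08-07 through 2028-08-09, 2028-08-11 through 2028-08-11

2028-07-22 through 2028-07-24: entirely removed.
2028-07-27 through 2028-08-04 \ B = 2028-08-03 through 2028-08-04.
2028-08-07 through 2028-08-09: nothing removed.
2028-08-11 through 2028-08-11: nothing removed.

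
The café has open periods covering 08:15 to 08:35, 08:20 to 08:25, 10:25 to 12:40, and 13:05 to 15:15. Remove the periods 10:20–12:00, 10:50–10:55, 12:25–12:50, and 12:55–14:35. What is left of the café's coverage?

Merge the first list: 08:15–08:35, 10:25–12:40, 13:05–15:15.
Merge the second list: 10:20–12:00, 12:25–12:50, 12:55–14:35.
08:15–08:35: nothing removed.
10:25–12:40 \ B = 12:00–12:25.
13:05–15:15 \ B = 14:35–15:15.

08:15–08:35, 12:00–12:25, 14:35–15:15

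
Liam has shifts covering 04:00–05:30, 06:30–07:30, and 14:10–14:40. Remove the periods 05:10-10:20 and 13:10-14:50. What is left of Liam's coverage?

04:00–05:30 \ B = 04:00–05:10.
06:30–07:30: entirely removed.
14:10–14:40: entirely removed.

04:00–05:10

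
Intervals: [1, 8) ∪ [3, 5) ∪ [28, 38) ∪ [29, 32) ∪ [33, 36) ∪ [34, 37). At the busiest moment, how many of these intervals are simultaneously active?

Sweep endpoints in order; track running count of active intervals.
Peak of 3 reached at 34.

3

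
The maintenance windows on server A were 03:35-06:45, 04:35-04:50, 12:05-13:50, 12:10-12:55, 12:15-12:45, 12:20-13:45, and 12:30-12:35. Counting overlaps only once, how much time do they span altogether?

4 h 55 min

Merged: 03:35-06:45, 12:05-13:50.
Lengths: 3 h 10 min + 1 h 45 min = 4 h 55 min.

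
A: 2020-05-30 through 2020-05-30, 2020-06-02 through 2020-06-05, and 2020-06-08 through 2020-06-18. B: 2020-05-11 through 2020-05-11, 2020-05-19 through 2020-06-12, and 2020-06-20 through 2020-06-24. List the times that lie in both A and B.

2020-05-30 through 2020-05-30 ∩ B → 2020-05-30 through 2020-05-30.
2020-06-02 through 2020-06-05 ∩ B → 2020-06-02 through 2020-06-05.
2020-06-08 through 2020-06-18 ∩ B → 2020-06-08 through 2020-06-12.

2020-05-30 through 2020-05-30, 2020-06-02 through 2020-06-05, 2020-06-08 through 2020-06-12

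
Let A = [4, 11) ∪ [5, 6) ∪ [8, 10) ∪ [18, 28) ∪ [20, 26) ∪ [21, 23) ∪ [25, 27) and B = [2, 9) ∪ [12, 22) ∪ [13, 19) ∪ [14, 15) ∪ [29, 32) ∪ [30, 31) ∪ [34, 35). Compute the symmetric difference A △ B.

Merge the first list: [4, 11), [18, 28).
Merge the second list: [2, 9), [12, 22), [29, 32), [34, 35).
A but not B: [9, 11), [22, 28).
B but not A: [2, 4), [12, 18), [29, 32), [34, 35).
Combining gives A △ B.

[2, 4) ∪ [9, 11) ∪ [12, 18) ∪ [22, 28) ∪ [29, 32) ∪ [34, 35)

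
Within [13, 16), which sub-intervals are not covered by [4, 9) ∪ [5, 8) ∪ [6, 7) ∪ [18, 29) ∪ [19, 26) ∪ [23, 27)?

The merged coverage is [4, 9), [18, 29).
Complement within [13, 16): [13, 16).

[13, 16)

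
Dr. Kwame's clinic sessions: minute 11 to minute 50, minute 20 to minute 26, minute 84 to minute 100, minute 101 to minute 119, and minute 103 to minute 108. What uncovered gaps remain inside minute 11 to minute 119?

After merging, the occupied span is minute 11 to minute 50, minute 84 to minute 100, minute 101 to minute 119.
Gaps within minute 11 to minute 119: minute 50 to minute 84, minute 100 to minute 101.

minute 50 to minute 84, minute 100 to minute 101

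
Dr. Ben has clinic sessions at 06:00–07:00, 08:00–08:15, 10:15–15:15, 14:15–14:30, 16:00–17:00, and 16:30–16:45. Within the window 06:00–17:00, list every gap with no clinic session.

07:00–08:00, 08:15–10:15, 15:15–16:00

Covered (merged): 06:00–07:00, 08:00–08:15, 10:15–15:15, 16:00–17:00.
Uncovered inside 06:00–17:00: 07:00–08:00, 08:15–10:15, 15:15–16:00.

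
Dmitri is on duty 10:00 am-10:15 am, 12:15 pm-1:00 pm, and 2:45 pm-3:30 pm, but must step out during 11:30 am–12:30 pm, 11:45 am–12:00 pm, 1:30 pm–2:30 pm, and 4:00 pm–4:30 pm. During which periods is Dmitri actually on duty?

B, merged: 11:30 am–12:30 pm, 1:30 pm–2:30 pm, 4:00 pm–4:30 pm.
10:00 am–10:15 am: nothing removed.
12:15 pm–1:00 pm \ B = 12:30 pm–1:00 pm.
2:45 pm–3:30 pm: nothing removed.

10:00 am–10:15 am, 12:30 pm–1:00 pm, 2:45 pm–3:30 pm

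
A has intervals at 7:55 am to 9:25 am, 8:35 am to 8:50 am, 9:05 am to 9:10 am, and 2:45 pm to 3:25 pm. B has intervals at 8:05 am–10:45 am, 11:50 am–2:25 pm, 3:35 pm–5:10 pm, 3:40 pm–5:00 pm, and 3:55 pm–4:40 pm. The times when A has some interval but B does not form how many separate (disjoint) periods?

A, merged: 7:55 am-9:25 am, 2:45 pm-3:25 pm.
B, merged: 8:05 am-10:45 am, 11:50 am-2:25 pm, 3:35 pm-5:10 pm.
A \ B = 7:55 am-8:05 am, 2:45 pm-3:25 pm.
That is 2 disjoint pieces.

2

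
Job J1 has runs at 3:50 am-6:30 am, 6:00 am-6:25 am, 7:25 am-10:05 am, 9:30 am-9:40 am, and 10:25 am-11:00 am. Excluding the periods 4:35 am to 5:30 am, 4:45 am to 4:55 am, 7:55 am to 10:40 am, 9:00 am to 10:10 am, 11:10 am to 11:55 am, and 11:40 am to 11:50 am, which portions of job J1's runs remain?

Merge the first list: 3:50 am–6:30 am, 7:25 am–10:05 am, 10:25 am–11:00 am.
Merge the second list: 4:35 am–5:30 am, 7:55 am–10:40 am, 11:10 am–11:55 am.
3:50 am–6:30 am \ B = 3:50 am–4:35 am, 5:30 am–6:30 am.
7:25 am–10:05 am \ B = 7:25 am–7:55 am.
10:25 am–11:00 am \ B = 10:40 am–11:00 am.

3:50 am–4:35 am, 5:30 am–6:30 am, 7:25 am–7:55 am, 10:40 am–11:00 am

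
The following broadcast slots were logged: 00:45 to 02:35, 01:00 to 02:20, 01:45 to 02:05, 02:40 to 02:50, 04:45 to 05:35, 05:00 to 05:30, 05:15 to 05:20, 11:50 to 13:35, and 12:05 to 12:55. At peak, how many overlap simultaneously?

At 01:45, 3 of the intervals are simultaneously active.
No point has more.

3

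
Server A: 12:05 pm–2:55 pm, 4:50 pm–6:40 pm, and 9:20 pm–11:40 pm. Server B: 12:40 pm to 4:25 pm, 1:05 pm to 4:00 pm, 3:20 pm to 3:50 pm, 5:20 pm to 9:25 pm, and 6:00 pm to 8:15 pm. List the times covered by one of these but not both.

12:05 pm–12:40 pm, 2:55 pm–4:25 pm, 4:50 pm–5:20 pm, 6:40 pm–9:20 pm, 9:25 pm–11:40 pm

Second set merges to 12:40 pm–4:25 pm, 5:20 pm–9:25 pm.
A but not B: 12:05 pm–12:40 pm, 4:50 pm–5:20 pm, 9:25 pm–11:40 pm.
B but not A: 2:55 pm–4:25 pm, 6:40 pm–9:20 pm.
Combining gives A △ B.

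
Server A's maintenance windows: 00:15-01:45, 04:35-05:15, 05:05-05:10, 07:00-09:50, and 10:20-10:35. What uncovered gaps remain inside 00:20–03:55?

01:45–03:55

The merged coverage is 00:15–01:45, 04:35–05:15, 07:00–09:50, 10:20–10:35.
Uncovered inside 00:20–03:55: 01:45–03:55.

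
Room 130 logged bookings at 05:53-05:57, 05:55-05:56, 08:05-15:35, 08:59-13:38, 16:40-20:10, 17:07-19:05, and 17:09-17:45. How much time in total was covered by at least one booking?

Merged: 05:53–05:57, 08:05–15:35, 16:40–20:10.
Lengths: 4 min + 7 h 30 min + 3 h 30 min = 11 h 4 min.

11 h 4 min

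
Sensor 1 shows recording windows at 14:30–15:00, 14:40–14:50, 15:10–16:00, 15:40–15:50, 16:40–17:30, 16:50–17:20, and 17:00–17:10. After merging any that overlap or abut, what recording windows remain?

14:40–14:50 overlaps/touches 14:30–15:00 → extend to 14:30–15:00.
15:10–16:00 is disjoint → start new block.
15:40–15:50 overlaps/touches 15:10–16:00 → extend to 15:10–16:00.
16:40–17:30 is disjoint → start new block.
16:50–17:20 overlaps/touches 16:40–17:30 → extend to 16:40–17:30.
17:00–17:10 overlaps/touches 16:40–17:30 → extend to 16:40–17:30.

14:30–15:00, 15:10–16:00, 16:40–17:30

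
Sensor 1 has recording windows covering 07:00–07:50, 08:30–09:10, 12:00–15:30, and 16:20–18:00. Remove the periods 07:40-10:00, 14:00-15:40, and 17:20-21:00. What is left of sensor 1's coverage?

07:00-07:40, 12:00-14:00, 16:20-17:20

07:00-07:50 with B removed leaves 07:00-07:40.
08:30-09:10 lies entirely inside B → drops out.
12:00-15:30 with B removed leaves 12:00-14:00.
16:20-18:00 with B removed leaves 16:20-17:20.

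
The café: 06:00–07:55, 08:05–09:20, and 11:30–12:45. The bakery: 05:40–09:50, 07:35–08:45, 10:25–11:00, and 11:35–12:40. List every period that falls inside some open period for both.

Merge the second list: 05:40-09:50, 10:25-11:00, 11:35-12:40.
06:00-07:55 overlaps B on 06:00-07:55.
08:05-09:20 overlaps B on 08:05-09:20.
11:30-12:45 overlaps B on 11:35-12:40.

06:00-07:55, 08:05-09:20, 11:35-12:40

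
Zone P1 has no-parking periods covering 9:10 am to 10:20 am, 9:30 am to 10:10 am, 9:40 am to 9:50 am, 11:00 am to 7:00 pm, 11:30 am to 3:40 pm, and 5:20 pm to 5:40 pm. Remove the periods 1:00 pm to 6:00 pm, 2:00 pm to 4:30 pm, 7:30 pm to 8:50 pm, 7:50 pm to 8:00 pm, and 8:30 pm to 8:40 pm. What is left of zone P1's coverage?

Merge the first list: 9:10 am–10:20 am, 11:00 am–7:00 pm.
Merge the second list: 1:00 pm–6:00 pm, 7:30 pm–8:50 pm.
9:10 am–10:20 am is untouched.
11:00 am–7:00 pm with B removed leaves 11:00 am–1:00 pm, 6:00 pm–7:00 pm.

9:10 am–10:20 am, 11:00 am–1:00 pm, 6:00 pm–7:00 pm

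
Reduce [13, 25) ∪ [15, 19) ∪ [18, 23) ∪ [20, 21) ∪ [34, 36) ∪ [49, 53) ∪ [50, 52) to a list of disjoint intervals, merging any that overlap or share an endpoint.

[13, 25) ∪ [34, 36) ∪ [49, 53)

[15, 19) overlaps/touches [13, 25) → extend to [13, 25).
[18, 23) overlaps/touches [13, 25) → extend to [13, 25).
[20, 21) overlaps/touches [13, 25) → extend to [13, 25).
[34, 36) is disjoint → start new block.
[49, 53) is disjoint → start new block.
[50, 52) overlaps/touches [49, 53) → extend to [49, 53).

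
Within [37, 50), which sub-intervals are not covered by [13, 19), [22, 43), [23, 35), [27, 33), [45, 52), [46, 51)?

Covered (merged): [13, 19), [22, 43), [45, 52).
Uncovered inside [37, 50): [43, 45).

[43, 45)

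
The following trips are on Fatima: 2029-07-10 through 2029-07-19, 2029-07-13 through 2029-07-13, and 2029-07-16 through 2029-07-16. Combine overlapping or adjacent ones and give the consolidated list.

2029-07-13 through 2029-07-13 overlaps/touches 2029-07-10 through 2029-07-19 → extend to 2029-07-10 through 2029-07-19.
2029-07-16 through 2029-07-16 overlaps/touches 2029-07-10 through 2029-07-19 → extend to 2029-07-10 through 2029-07-19.

2029-07-10 through 2029-07-19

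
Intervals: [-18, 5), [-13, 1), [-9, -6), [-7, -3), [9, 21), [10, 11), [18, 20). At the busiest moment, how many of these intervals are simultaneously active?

Sweep endpoints in order; track running count of active intervals.
Peak of 4 reached at -7.

4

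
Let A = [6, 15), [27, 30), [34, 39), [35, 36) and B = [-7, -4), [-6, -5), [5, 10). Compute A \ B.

[10, 15) ∪ [27, 30) ∪ [34, 39)

A, merged: [6, 15), [27, 30), [34, 39).
B, merged: [-7, -4), [5, 10).
[6, 15) minus B → [10, 15).
[27, 30): no B overlap → unchanged.
[34, 39): no B overlap → unchanged.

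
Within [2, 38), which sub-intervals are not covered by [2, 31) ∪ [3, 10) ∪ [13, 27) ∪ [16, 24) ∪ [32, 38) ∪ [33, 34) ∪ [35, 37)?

The merged coverage is [2, 31), [32, 38).
Complement within [2, 38): [31, 32).

[31, 32)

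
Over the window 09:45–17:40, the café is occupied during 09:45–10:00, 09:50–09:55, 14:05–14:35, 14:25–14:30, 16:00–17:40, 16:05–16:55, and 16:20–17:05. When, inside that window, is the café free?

After merging, the occupied span is 09:45–10:00, 14:05–14:35, 16:00–17:40.
Uncovered inside 09:45–17:40: 10:00–14:05, 14:35–16:00.

10:00–14:05, 14:35–16:00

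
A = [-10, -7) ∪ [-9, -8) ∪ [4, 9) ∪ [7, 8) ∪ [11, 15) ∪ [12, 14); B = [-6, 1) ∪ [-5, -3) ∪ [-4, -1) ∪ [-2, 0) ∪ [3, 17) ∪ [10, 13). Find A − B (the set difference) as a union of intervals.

[-10, -7)

A, merged: [-10, -7), [4, 9), [11, 15).
B, merged: [-6, 1), [3, 17).
[-10, -7): nothing removed.
[4, 9): entirely removed.
[11, 15): entirely removed.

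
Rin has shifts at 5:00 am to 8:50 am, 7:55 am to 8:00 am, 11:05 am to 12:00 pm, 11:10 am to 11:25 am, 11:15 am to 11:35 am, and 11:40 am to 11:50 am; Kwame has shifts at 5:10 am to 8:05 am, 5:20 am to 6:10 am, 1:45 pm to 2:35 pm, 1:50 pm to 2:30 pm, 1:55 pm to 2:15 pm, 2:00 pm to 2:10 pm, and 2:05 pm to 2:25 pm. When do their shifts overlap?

5:10 am–8:05 am

Merge the first list: 5:00 am–8:50 am, 11:05 am–12:00 pm.
Merge the second list: 5:10 am–8:05 am, 1:45 pm–2:35 pm.
5:00 am–8:50 am overlaps B on 5:10 am–8:05 am.
11:05 am–12:00 pm falls entirely outside B.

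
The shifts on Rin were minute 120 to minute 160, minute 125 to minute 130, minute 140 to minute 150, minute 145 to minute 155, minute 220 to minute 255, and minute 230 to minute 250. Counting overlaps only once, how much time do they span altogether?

Merged: minute 120 to minute 160, minute 220 to minute 255.
Lengths: 40 minutes + 35 minutes = 75 minutes.

75 minutes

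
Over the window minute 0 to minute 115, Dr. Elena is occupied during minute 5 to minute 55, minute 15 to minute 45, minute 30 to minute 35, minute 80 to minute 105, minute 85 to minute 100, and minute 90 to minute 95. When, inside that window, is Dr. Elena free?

minute 0 to minute 5, minute 55 to minute 80, minute 105 to minute 115

The merged coverage is minute 5 to minute 55, minute 80 to minute 105.
Uncovered inside minute 0 to minute 115: minute 0 to minute 5, minute 55 to minute 80, minute 105 to minute 115.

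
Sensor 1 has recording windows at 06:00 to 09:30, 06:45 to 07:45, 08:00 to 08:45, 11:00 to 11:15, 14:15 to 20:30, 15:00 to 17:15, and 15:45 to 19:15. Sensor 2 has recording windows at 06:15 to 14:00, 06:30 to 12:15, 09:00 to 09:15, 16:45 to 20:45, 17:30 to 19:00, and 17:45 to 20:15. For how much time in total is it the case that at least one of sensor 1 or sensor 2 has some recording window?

Merge the first list: 06:00–09:30, 11:00–11:15, 14:15–20:30.
Merge the second list: 06:15–14:00, 16:45–20:45.
A ∪ B = 06:00–14:00, 14:15–20:45.
Total: 8 h + 6 h 30 min = 14 h 30 min.

14 h 30 min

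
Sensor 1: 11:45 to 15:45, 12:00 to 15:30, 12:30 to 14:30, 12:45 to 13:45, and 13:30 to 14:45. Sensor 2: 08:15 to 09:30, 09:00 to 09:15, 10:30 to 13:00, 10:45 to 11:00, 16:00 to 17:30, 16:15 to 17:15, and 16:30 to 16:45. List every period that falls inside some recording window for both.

11:45-13:00

Merge the first list: 11:45-15:45.
Merge the second list: 08:15-09:30, 10:30-13:00, 16:00-17:30.
11:45-15:45 meets the second set on 11:45-13:00.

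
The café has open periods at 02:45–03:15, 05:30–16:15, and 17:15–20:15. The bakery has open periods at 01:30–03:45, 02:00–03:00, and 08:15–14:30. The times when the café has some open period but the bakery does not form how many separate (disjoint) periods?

3

B, merged: 01:30–03:45, 08:15–14:30.
A \ B = 05:30–08:15, 14:30–16:15, 17:15–20:15.
That is 3 disjoint pieces.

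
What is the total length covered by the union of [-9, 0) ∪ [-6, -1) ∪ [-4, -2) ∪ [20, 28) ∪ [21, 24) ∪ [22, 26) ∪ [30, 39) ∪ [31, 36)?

Merged: [-9, 0), [20, 28), [30, 39).
Lengths: 9 + 8 + 9 = 26.

26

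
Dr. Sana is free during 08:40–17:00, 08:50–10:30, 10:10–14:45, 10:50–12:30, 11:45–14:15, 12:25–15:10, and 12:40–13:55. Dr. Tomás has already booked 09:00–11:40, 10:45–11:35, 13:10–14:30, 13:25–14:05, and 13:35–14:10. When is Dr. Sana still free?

08:40–09:00, 11:40–13:10, 14:30–17:00

First set merges to 08:40–17:00.
Second set merges to 09:00–11:40, 13:10–14:30.
08:40–17:00 \ B = 08:40–09:00, 11:40–13:10, 14:30–17:00.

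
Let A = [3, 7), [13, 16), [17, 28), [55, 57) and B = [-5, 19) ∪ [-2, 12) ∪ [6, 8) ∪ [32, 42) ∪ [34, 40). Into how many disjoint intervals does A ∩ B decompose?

3

B, merged: [-5, 19), [32, 42).
A ∩ B = [3, 7), [13, 16), [17, 19).
That is 3 disjoint pieces.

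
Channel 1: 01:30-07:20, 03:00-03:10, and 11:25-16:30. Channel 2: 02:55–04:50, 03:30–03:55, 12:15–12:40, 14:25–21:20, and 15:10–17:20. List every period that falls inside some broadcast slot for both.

A, merged: 01:30–07:20, 11:25–16:30.
B, merged: 02:55–04:50, 12:15–12:40, 14:25–21:20.
01:30–07:20 meets the second set on 02:55–04:50.
11:25–16:30 meets the second set on 12:15–12:40, 14:25–16:30.

02:55–04:50, 12:15–12:40, 14:25–16:30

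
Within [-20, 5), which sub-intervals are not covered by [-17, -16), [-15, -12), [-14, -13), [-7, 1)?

[-20, -17) ∪ [-16, -15) ∪ [-12, -7) ∪ [1, 5)

After merging, the occupied span is [-17, -16), [-15, -12), [-7, 1).
Complement within [-20, 5): [-20, -17), [-16, -15), [-12, -7), [1, 5).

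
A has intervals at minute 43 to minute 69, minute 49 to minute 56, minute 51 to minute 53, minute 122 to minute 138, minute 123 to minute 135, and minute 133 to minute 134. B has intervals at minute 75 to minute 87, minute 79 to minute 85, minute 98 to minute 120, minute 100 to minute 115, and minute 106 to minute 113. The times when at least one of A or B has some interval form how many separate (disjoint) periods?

Merge the first list: minute 43 to minute 69, minute 122 to minute 138.
Merge the second list: minute 75 to minute 87, minute 98 to minute 120.
A ∪ B = minute 43 to minute 69, minute 75 to minute 87, minute 98 to minute 120, minute 122 to minute 138.
That is 4 disjoint pieces.

4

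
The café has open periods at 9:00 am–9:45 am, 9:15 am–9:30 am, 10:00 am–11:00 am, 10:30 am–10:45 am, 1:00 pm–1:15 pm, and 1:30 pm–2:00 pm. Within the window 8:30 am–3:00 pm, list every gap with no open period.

8:30 am–9:00 am, 9:45 am–10:00 am, 11:00 am–1:00 pm, 1:15 pm–1:30 pm, 2:00 pm–3:00 pm

The merged coverage is 9:00 am–9:45 am, 10:00 am–11:00 am, 1:00 pm–1:15 pm, 1:30 pm–2:00 pm.
Complement within 8:30 am–3:00 pm: 8:30 am–9:00 am, 9:45 am–10:00 am, 11:00 am–1:00 pm, 1:15 pm–1:30 pm, 2:00 pm–3:00 pm.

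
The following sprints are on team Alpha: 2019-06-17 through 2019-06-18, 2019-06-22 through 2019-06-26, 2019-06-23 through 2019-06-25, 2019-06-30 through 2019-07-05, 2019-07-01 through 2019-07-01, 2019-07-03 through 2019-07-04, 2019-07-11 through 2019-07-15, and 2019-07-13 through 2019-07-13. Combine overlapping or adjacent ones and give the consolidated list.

2019-06-22 through 2019-06-26 is disjoint → start new block.
2019-06-23 through 2019-06-25 overlaps/touches 2019-06-22 through 2019-06-26 → extend to 2019-06-22 through 2019-06-26.
2019-06-30 through 2019-07-05 is disjoint → start new block.
2019-07-01 through 2019-07-01 overlaps/touches 2019-06-30 through 2019-07-05 → extend to 2019-06-30 through 2019-07-05.
2019-07-03 through 2019-07-04 overlaps/touches 2019-06-30 through 2019-07-05 → extend to 2019-06-30 through 2019-07-05.
2019-07-11 through 2019-07-15 is disjoint → start new block.
2019-07-13 through 2019-07-13 overlaps/touches 2019-07-11 through 2019-07-15 → extend to 2019-07-11 through 2019-07-15.

2019-06-17 through 2019-06-18, 2019-06-22 through 2019-06-26, 2019-06-30 through 2019-07-05, 2019-07-11 through 2019-07-15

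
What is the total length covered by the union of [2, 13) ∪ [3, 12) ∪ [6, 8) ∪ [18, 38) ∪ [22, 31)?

31

Merged: [2, 13), [18, 38).
Lengths: 11 + 20 = 31.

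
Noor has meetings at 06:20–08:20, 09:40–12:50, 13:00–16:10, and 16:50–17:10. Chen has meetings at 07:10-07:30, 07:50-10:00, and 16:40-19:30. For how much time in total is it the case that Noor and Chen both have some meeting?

1 h 30 min

A ∩ B = 07:10–07:30, 07:50–08:20, 09:40–10:00, 16:50–17:10.
Total: 20 min + 30 min + 20 min + 20 min = 1 h 30 min.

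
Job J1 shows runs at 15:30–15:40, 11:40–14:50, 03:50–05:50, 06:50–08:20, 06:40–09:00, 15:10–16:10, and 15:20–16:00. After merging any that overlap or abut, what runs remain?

03:50-05:50, 06:40-09:00, 11:40-14:50, 15:10-16:10

Sort by start: 03:50-05:50, 06:40-09:00, 06:50-08:20, 11:40-14:50, 15:10-16:10, 15:20-16:00, 15:30-15:40.
06:40-09:00 is disjoint → start new block.
06:50-08:20 overlaps/touches 06:40-09:00 → extend to 06:40-09:00.
11:40-14:50 is disjoint → start new block.
15:10-16:10 is disjoint → start new block.
15:20-16:00 overlaps/touches 15:10-16:10 → extend to 15:10-16:10.
15:30-15:40 overlaps/touches 15:10-16:10 → extend to 15:10-16:10.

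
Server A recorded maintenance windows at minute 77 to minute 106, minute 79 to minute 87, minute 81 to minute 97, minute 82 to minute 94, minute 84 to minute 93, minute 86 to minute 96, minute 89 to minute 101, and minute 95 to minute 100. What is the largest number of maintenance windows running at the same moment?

Walk the sorted start/end points keeping a running depth.
The depth first hits 6 at minute 86.

6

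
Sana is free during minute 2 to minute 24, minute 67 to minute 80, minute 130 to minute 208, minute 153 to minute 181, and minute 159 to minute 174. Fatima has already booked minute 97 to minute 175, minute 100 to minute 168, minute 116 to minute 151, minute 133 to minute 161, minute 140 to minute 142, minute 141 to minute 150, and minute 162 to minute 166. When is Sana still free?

First set merges to minute 2 to minute 24, minute 67 to minute 80, minute 130 to minute 208.
Second set merges to minute 97 to minute 175.
minute 2 to minute 24: no B overlap → unchanged.
minute 67 to minute 80: no B overlap → unchanged.
minute 130 to minute 208 minus B → minute 175 to minute 208.

minute 2 to minute 24, minute 67 to minute 80, minute 175 to minute 208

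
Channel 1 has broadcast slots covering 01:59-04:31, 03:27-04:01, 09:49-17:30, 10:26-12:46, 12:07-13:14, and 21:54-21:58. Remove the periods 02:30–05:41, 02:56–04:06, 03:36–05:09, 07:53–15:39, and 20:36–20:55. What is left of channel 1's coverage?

A, merged: 01:59–04:31, 09:49–17:30, 21:54–21:58.
B, merged: 02:30–05:41, 07:53–15:39, 20:36–20:55.
01:59–04:31 \ B = 01:59–02:30.
09:49–17:30 \ B = 15:39–17:30.
21:54–21:58: nothing removed.

01:59–02:30, 15:39–17:30, 21:54–21:58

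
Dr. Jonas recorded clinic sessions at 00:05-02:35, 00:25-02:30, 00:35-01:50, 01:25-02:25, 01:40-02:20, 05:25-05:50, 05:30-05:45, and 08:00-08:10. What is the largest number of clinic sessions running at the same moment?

5

At 01:40, 5 of the intervals are simultaneously active.
No point has more.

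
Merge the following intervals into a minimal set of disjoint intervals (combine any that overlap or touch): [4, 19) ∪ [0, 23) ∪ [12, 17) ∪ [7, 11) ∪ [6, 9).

[0, 23)

Sort by start: [0, 23), [4, 19), [6, 9), [7, 11), [12, 17).
[4, 19) overlaps/touches [0, 23) → extend to [0, 23).
[6, 9) overlaps/touches [0, 23) → extend to [0, 23).
[7, 11) overlaps/touches [0, 23) → extend to [0, 23).
[12, 17) overlaps/touches [0, 23) → extend to [0, 23).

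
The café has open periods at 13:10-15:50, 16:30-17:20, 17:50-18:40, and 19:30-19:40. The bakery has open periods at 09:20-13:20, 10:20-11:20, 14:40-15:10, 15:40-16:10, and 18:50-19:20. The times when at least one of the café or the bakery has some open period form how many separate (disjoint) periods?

5

Second set merges to 09:20–13:20, 14:40–15:10, 15:40–16:10, 18:50–19:20.
A ∪ B = 09:20–16:10, 16:30–17:20, 17:50–18:40, 18:50–19:20, 19:30–19:40.
That is 5 disjoint pieces.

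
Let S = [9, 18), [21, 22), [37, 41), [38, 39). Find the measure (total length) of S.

14

Merged: [9, 18), [21, 22), [37, 41).
Lengths: 9 + 1 + 4 = 14.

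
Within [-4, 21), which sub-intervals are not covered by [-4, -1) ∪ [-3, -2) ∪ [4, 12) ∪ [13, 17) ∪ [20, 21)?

Covered (merged): [-4, -1), [4, 12), [13, 17), [20, 21).
Complement within [-4, 21): [-1, 4), [12, 13), [17, 20).

[-1, 4) ∪ [12, 13) ∪ [17, 20)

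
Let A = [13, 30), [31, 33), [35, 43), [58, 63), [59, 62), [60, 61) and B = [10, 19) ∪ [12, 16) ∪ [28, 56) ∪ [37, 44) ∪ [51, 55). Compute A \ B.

[19, 28) ∪ [58, 63)

A, merged: [13, 30), [31, 33), [35, 43), [58, 63).
B, merged: [10, 19), [28, 56).
[13, 30) with B removed leaves [19, 28).
[31, 33) lies entirely inside B → drops out.
[35, 43) lies entirely inside B → drops out.
[58, 63) is untouched.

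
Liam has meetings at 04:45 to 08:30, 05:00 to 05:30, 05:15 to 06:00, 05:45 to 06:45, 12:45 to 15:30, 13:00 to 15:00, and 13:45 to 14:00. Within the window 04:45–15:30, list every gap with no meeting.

08:30–12:45

Covered (merged): 04:45–08:30, 12:45–15:30.
Uncovered inside 04:45–15:30: 08:30–12:45.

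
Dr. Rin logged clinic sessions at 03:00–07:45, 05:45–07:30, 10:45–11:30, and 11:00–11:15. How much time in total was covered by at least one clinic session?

5 h 30 min

Merged: 03:00-07:45, 10:45-11:30.
Lengths: 4 h 45 min + 45 min = 5 h 30 min.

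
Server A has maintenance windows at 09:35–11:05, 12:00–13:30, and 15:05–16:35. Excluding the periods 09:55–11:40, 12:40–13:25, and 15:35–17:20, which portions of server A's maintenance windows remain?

09:35–11:05 with B removed leaves 09:35–09:55.
12:00–13:30 with B removed leaves 12:00–12:40, 13:25–13:30.
15:05–16:35 with B removed leaves 15:05–15:35.

09:35–09:55, 12:00–12:40, 13:25–13:30, 15:05–15:35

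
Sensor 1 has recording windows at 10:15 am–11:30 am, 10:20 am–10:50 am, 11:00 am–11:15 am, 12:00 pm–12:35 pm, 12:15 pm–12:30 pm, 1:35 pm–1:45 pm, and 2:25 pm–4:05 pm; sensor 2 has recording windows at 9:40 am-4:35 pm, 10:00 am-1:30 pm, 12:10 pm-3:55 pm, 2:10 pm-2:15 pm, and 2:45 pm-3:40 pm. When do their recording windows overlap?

First set merges to 10:15 am–11:30 am, 12:00 pm–12:35 pm, 1:35 pm–1:45 pm, 2:25 pm–4:05 pm.
Second set merges to 9:40 am–4:35 pm.
10:15 am–11:30 am overlaps B on 10:15 am–11:30 am.
12:00 pm–12:35 pm overlaps B on 12:00 pm–12:35 pm.
1:35 pm–1:45 pm overlaps B on 1:35 pm–1:45 pm.
2:25 pm–4:05 pm overlaps B on 2:25 pm–4:05 pm.

10:15 am–11:30 am, 12:00 pm–12:35 pm, 1:35 pm–1:45 pm, 2:25 pm–4:05 pm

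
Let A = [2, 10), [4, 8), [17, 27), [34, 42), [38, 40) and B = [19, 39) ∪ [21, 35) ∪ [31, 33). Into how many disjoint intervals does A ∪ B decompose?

Merge the first list: [2, 10), [17, 27), [34, 42).
Merge the second list: [19, 39).
A ∪ B = [2, 10), [17, 42).
That is 2 disjoint pieces.

2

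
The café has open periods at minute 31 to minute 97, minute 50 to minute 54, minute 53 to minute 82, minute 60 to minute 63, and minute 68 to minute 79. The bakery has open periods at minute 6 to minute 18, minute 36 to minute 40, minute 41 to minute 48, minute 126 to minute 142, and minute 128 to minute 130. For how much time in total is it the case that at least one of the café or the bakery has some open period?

First set merges to minute 31 to minute 97.
Second set merges to minute 6 to minute 18, minute 36 to minute 40, minute 41 to minute 48, minute 126 to minute 142.
A ∪ B = minute 6 to minute 18, minute 31 to minute 97, minute 126 to minute 142.
Total: 12 minutes + 66 minutes + 16 minutes = 94 minutes.

94 minutes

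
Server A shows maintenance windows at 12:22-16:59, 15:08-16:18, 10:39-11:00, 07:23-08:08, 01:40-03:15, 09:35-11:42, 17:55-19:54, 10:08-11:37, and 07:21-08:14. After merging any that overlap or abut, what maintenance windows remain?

Sort by start: 01:40–03:15, 07:21–08:14, 07:23–08:08, 09:35–11:42, 10:08–11:37, 10:39–11:00, 12:22–16:59, 15:08–16:18, 17:55–19:54.
07:21–08:14 is disjoint → start new block.
07:23–08:08 overlaps/touches 07:21–08:14 → extend to 07:21–08:14.
09:35–11:42 is disjoint → start new block.
10:08–11:37 overlaps/touches 09:35–11:42 → extend to 09:35–11:42.
10:39–11:00 overlaps/touches 09:35–11:42 → extend to 09:35–11:42.
12:22–16:59 is disjoint → start new block.
15:08–16:18 overlaps/touches 12:22–16:59 → extend to 12:22–16:59.
17:55–19:54 is disjoint → start new block.

01:40–03:15, 07:21–08:14, 09:35–11:42, 12:22–16:59, 17:55–19:54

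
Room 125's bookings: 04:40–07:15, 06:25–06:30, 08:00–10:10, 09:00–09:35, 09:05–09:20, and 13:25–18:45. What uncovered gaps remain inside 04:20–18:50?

The merged coverage is 04:40–07:15, 08:00–10:10, 13:25–18:45.
Complement within 04:20–18:50: 04:20–04:40, 07:15–08:00, 10:10–13:25, 18:45–18:50.

04:20–04:40, 07:15–08:00, 10:10–13:25, 18:45–18:50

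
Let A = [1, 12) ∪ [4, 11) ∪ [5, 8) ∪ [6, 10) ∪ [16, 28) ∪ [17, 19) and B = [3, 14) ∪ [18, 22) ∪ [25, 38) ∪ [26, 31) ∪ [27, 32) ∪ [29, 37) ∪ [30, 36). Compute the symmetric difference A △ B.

[1, 3) ∪ [12, 14) ∪ [16, 18) ∪ [22, 25) ∪ [28, 38)

First set merges to [1, 12), [16, 28).
Second set merges to [3, 14), [18, 22), [25, 38).
Only in the first: [1, 3), [16, 18), [22, 25).
Only in the second: [12, 14), [28, 38).
Together these are the periods covered by exactly one.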